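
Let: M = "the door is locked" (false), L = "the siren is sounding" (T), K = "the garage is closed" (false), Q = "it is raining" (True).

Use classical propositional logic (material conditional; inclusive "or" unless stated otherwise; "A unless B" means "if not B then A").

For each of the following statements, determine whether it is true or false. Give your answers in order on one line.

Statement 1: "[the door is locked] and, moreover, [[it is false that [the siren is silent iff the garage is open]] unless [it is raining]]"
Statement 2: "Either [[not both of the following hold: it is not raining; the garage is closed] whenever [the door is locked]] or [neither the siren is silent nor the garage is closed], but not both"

Statement 1: Formalization: M ∧ (¬(¬L ↔ ¬K) ∨ Q)

¬L = ¬T = F
¬K = ¬F = T
¬L ↔ ¬K = F ↔ T = F
¬(¬L ↔ ¬K) = ¬F = T
¬(¬L ↔ ¬K) ∨ Q = T ∨ T = T
M ∧ (¬(¬L ↔ ¬K) ∨ Q) = F ∧ T = F
So Statement 1 is false.

Statement 2: This is (M → (¬Q ↑ K)) ⊕ (¬L ↓ K).

¬Q = ¬T = F
¬Q ↑ K = F ↑ F = T
M → (¬Q ↑ K) = F → T = T
¬L = ¬T = F
¬L ↓ K = F ↓ F = T
(M → (¬Q ↑ K)) ⊕ (¬L ↓ K) = T ⊕ T = F
Thus Statement 2 is false.

Statement 1 False, Statement 2 False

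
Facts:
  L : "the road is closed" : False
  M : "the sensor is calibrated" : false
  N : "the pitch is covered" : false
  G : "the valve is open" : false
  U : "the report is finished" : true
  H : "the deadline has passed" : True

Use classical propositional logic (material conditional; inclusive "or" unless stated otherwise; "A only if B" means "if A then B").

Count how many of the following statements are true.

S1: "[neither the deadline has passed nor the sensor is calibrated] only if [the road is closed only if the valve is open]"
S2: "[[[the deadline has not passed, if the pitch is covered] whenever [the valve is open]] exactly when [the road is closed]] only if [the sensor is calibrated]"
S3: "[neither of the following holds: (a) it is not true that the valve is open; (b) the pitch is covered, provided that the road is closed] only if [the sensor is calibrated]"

S1: In symbols: (H nor M) -> (L -> G)

H nor M = True nor False = False
L -> G = False -> False = True
(H nor M) -> (L -> G) = False -> True = True
Hence S1 is true.

S2: Formalization: ((G -> (N -> not H)) iff L) -> M

not H = not True = False
N -> not H = False -> False = True
G -> (N -> not H) = False -> True = True
(G -> (N -> not H)) iff L = True iff False = False
((G -> (N -> not H)) iff L) -> M = False -> False = True
Thus S2 is true.

S3: Parsed as (not G nor (L -> N)) -> M

not G = not False = True
L -> N = False -> False = True
not G nor (L -> N) = True nor True = False
(not G nor (L -> N)) -> M = False -> False = True
Thus S3 is true.

Count: 3.

3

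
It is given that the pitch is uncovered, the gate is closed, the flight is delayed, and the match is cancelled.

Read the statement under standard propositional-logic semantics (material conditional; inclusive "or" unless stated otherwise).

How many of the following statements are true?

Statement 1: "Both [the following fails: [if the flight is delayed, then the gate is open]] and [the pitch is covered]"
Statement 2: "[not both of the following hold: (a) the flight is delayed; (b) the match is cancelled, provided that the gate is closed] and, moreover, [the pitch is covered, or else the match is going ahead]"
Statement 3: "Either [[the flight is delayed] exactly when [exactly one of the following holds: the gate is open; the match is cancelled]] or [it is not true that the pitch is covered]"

Let R = "the flight is delayed" (T), Q = "the gate is open" (F), P = "the pitch is covered" (F), S = "the match is cancelled" (T).

Statement 1: Formalization: ¬(R → Q) ∧ P

R → Q = T → F = F
¬(R → Q) = ¬F = T
¬(R → Q) ∧ P = T ∧ F = F
So Statement 1 is false.

Statement 2: Parsed as (R ↑ (¬Q → S)) ∧ (P ∨ ¬S)

¬Q = ¬F = T
¬Q → S = T → T = T
R ↑ (¬Q → S) = T ↑ T = F
¬S = ¬T = F
P ∨ ¬S = F ∨ F = F
(R ↑ (¬Q → S)) ∧ (P ∨ ¬S) = F ∧ F = F
Thus Statement 2 is false.

Statement 3: In symbols: (R ↔ (Q ⊕ S)) ∨ ¬P

Q ⊕ S = F ⊕ T = T
R ↔ (Q ⊕ S) = T ↔ T = T
¬P = ¬F = T
(R ↔ (Q ⊕ S)) ∨ ¬P = T ∨ T = T
Hence Statement 3 is true.

Count: 1.

1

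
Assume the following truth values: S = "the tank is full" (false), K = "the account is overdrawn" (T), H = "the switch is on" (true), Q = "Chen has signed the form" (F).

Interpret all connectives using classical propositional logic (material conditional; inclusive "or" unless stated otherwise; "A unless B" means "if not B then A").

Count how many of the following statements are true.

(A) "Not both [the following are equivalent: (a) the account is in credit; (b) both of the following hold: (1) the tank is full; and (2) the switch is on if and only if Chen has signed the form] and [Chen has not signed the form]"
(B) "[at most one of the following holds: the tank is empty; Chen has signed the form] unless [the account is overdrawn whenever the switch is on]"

(A): Formalization: (¬K ↔ (S ∧ (H ↔ Q))) ↑ ¬Q

¬K = ¬T = F
H ↔ Q = T ↔ F = F
S ∧ (H ↔ Q) = F ∧ F = F
¬K ↔ (S ∧ (H ↔ Q)) = F ↔ F = T
¬Q = ¬F = T
(¬K ↔ (S ∧ (H ↔ Q))) ↑ ¬Q = T ↑ T = F
Thus (A) is false.

(B): Parsed as (¬S ↑ Q) ∨ (H → K)

¬S = ¬F = T
¬S ↑ Q = T ↑ F = T
H → K = T → T = T
(¬S ↑ Q) ∨ (H → K) = T ∨ T = T
Hence (B) is true.

Count: 1.

1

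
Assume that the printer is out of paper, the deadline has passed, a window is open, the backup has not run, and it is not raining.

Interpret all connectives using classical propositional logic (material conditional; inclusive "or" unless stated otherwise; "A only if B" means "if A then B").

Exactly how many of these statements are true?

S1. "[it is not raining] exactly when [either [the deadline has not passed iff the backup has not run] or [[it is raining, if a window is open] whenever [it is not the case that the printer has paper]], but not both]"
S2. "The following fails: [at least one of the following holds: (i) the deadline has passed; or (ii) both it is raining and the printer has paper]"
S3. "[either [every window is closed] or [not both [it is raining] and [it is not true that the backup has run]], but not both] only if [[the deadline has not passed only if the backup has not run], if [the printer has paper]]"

Let L = "it is raining" (False), U = "the deadline has passed" (True), D = "the backup has run" (False), M = "the printer has paper" (False), W = "a window is open" (True).

S1: Parsed as not L iff ((not U iff not D) xor (not M -> (W -> L)))

not L = not False = True
not U = not True = False
not D = not False = True
not U iff not D = False iff True = False
not M = not False = True
W -> L = True -> False = False
not M -> (W -> L) = True -> False = False
(not U iff not D) xor (not M -> (W -> L)) = False xor False = False
not L iff ((not U iff not D) xor (not M -> (W -> L))) = True iff False = False
So S1 is false.

S2: In symbols: not (U or (L and M))

L and M = False and False = False
U or (L and M) = True or False = True
not (U or (L and M)) = not True = False
Thus S2 is false.

S3: This is (not W xor (L nand not D)) -> (M -> (not U -> not D)).

not W = not True = False
not D = not False = True
L nand not D = False nand True = True
not W xor (L nand not D) = False xor True = True
not U = not True = False
not D = not False = True
not U -> not D = False -> True = True
M -> (not U -> not D) = False -> True = True
(not W xor (L nand not D)) -> (M -> (not U -> not D)) = True -> True = True
Thus S3 is true.

1 of the 3 statements is true (S3).

1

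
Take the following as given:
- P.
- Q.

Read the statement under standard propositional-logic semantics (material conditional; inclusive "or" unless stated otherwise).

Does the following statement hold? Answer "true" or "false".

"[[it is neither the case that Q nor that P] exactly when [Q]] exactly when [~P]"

Parsed as ((Q ↓ P) ↔ Q) ↔ ¬P

Q ↓ P = T ↓ T = F
(Q ↓ P) ↔ Q = F ↔ T = F
¬P = ¬T = F
((Q ↓ P) ↔ Q) ↔ ¬P = F ↔ F = T

True.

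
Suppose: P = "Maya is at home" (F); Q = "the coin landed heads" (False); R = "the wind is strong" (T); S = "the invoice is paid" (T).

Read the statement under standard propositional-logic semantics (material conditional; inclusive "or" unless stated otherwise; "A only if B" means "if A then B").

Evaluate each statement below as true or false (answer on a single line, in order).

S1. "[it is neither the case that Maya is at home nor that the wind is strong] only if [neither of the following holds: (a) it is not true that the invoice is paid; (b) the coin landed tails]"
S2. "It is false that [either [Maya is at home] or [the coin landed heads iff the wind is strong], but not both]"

S1 T, S2 T

S1: Formalization: (P nor R) -> (~S nor ~Q)

P nor R = F nor T = F
~S = ~T = F
~Q = ~F = T
~S nor ~Q = F nor T = F
(P nor R) -> (~S nor ~Q) = F -> F = T
So S1 is true.

S2: Parsed as ~(P xor (Q <-> R))

Q <-> R = F <-> T = F
P xor (Q <-> R) = F xor F = F
~(P xor (Q <-> R)) = ~F = T
So S2 is true.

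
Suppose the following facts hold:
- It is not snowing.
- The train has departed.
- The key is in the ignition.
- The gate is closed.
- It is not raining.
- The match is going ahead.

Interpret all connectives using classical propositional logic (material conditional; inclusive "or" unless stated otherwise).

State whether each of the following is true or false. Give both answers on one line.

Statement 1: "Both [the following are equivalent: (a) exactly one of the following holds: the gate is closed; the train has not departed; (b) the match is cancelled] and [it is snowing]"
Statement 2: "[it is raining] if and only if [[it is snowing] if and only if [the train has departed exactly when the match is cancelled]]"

Let D = "the gate is open" (False), G = "the train has departed" (True), S = "the match is cancelled" (False), K = "it is snowing" (False), W = "it is raining" (False).

Statement 1: Parsed as ((not D xor not G) iff S) and K

not D = not False = True
not G = not True = False
not D xor not G = True xor False = True
(not D xor not G) iff S = True iff False = False
((not D xor not G) iff S) and K = False and False = False
Thus Statement 1 is false.

Statement 2: Formalization: W iff (K iff (G iff S))

G iff S = True iff False = False
K iff (G iff S) = False iff False = True
W iff (K iff (G iff S)) = False iff True = False
So Statement 2 is false.

Statement 1 false, Statement 2 false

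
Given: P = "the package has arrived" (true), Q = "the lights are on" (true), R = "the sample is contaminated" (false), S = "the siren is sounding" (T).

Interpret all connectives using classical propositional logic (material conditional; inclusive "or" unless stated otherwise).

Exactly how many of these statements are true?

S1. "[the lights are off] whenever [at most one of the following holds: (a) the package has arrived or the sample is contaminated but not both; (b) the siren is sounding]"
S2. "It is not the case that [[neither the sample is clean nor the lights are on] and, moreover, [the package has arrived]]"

2

S1: This is ((P xor R) nand S) -> ~Q.

P xor R = T xor F = T
(P xor R) nand S = T nand T = F
~Q = ~T = F
((P xor R) nand S) -> ~Q = F -> F = T
Hence S1 is true.

S2: Formalization: ~((~R nor Q) & P)

~R = ~F = T
~R nor Q = T nor T = F
(~R nor Q) & P = F & T = F
~((~R nor Q) & P) = ~F = T
So S2 is true.

Count: 2.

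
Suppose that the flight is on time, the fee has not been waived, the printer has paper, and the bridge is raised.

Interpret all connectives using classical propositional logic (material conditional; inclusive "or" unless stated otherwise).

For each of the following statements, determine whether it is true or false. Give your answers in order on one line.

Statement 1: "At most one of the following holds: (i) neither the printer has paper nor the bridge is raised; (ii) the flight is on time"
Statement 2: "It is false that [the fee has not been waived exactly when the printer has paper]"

Statement 1 T / Statement 2 F

Let R = "the printer has paper" (True), S = "the bridge is raised" (True), P = "the flight is delayed" (False), Q = "the fee has been waived" (False).

Statement 1: In symbols: (R nor S) nand not P

R nor S = True nor True = False
not P = not False = True
(R nor S) nand not P = False nand True = True
Thus Statement 1 is true.

Statement 2: In symbols: not (not Q iff R)

not Q = not False = True
not Q iff R = True iff True = True
not (not Q iff R) = not True = False
Thus Statement 2 is false.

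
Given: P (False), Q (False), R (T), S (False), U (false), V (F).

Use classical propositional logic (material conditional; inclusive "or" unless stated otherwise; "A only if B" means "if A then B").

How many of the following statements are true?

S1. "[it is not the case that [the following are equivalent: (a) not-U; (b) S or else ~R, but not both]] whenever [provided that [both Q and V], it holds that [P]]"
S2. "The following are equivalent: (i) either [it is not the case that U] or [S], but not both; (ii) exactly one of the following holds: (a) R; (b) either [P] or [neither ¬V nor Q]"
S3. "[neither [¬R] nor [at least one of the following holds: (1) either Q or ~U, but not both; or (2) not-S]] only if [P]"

S1: Formalization: ((Q and V) -> P) -> not (not U iff (S xor not R))

Q and V = False and False = False
(Q and V) -> P = False -> False = True
not U = not False = True
not R = not True = False
S xor not R = False xor False = False
not U iff (S xor not R) = True iff False = False
not (not U iff (S xor not R)) = not False = True
((Q and V) -> P) -> not (not U iff (S xor not R)) = True -> True = True
Hence S1 is true.

S2: Formalization: (not U xor S) iff (R xor (P or (not V nor Q)))

not U = not False = True
not U xor S = True xor False = True
not V = not False = True
not V nor Q = True nor False = False
P or (not V nor Q) = False or False = False
R xor (P or (not V nor Q)) = True xor False = True
(not U xor S) iff (R xor (P or (not V nor Q))) = True iff True = True
Hence S2 is true.

S3: In symbols: (not R nor ((Q xor not U) or not S)) -> P

not R = not True = False
not U = not False = True
Q xor not U = False xor True = True
not S = not False = True
(Q xor not U) or not S = True or True = True
not R nor ((Q xor not U) or not S) = False nor True = False
(not R nor ((Q xor not U) or not S)) -> P = False -> False = True
Hence S3 is true.

3 of the 3 statements are true (S1, S2, S3).

3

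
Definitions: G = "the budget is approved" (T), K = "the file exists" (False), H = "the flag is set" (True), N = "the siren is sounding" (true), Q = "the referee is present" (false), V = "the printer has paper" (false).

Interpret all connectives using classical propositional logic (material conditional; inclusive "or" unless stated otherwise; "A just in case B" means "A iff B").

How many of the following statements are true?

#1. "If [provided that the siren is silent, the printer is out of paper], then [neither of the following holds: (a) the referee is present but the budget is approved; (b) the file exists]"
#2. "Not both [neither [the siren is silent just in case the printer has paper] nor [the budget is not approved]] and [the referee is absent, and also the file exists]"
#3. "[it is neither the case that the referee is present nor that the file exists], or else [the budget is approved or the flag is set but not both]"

3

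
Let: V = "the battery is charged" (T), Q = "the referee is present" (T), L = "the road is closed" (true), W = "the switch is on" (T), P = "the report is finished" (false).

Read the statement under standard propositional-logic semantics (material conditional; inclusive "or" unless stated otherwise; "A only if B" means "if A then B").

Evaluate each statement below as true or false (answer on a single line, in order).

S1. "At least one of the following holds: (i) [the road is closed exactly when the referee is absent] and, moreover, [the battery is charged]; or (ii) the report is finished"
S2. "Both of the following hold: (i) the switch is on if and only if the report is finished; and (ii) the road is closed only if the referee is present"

S1 F / S2 F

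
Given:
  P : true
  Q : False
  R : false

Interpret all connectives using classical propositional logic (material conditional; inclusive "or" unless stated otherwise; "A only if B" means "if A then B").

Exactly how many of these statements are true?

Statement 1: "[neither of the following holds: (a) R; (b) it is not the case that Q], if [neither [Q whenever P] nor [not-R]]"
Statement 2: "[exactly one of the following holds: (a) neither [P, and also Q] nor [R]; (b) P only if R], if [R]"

Statement 1: Formalization: ((P -> Q) nor ~R) -> (R nor ~Q)

P -> Q = T -> F = F
~R = ~F = T
(P -> Q) nor ~R = F nor T = F
~Q = ~F = T
R nor ~Q = F nor T = F
((P -> Q) nor ~R) -> (R nor ~Q) = F -> F = T
Hence Statement 1 is true.

Statement 2: In symbols: R -> (((P & Q) nor R) xor (P -> R))

P & Q = T & F = F
(P & Q) nor R = F nor F = T
P -> R = T -> F = F
((P & Q) nor R) xor (P -> R) = T xor F = T
R -> (((P & Q) nor R) xor (P -> R)) = F -> T = T
Hence Statement 2 is true.

Count: 2.

2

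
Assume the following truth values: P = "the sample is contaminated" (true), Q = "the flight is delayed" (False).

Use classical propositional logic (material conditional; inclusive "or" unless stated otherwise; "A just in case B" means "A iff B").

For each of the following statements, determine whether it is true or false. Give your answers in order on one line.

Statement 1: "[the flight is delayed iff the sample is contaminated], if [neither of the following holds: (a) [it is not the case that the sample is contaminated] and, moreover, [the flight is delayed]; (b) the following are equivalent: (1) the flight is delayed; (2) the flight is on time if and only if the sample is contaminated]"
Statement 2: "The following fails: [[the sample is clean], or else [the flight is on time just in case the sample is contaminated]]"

Statement 1 false; Statement 2 false

Statement 1: Formalization: ((~P & Q) nor (Q <-> (~Q <-> P))) -> (Q <-> P)

~P = ~T = F
~P & Q = F & F = F
~Q = ~F = T
~Q <-> P = T <-> T = T
Q <-> (~Q <-> P) = F <-> T = F
(~P & Q) nor (Q <-> (~Q <-> P)) = F nor F = T
Q <-> P = F <-> T = F
((~P & Q) nor (Q <-> (~Q <-> P))) -> (Q <-> P) = T -> F = F
Thus Statement 1 is false.

Statement 2: In symbols: ~(~P | (~Q <-> P))

~P = ~T = F
~Q = ~F = T
~Q <-> P = T <-> T = T
~P | (~Q <-> P) = F | T = T
~(~P | (~Q <-> P)) = ~T = F
So Statement 2 is false.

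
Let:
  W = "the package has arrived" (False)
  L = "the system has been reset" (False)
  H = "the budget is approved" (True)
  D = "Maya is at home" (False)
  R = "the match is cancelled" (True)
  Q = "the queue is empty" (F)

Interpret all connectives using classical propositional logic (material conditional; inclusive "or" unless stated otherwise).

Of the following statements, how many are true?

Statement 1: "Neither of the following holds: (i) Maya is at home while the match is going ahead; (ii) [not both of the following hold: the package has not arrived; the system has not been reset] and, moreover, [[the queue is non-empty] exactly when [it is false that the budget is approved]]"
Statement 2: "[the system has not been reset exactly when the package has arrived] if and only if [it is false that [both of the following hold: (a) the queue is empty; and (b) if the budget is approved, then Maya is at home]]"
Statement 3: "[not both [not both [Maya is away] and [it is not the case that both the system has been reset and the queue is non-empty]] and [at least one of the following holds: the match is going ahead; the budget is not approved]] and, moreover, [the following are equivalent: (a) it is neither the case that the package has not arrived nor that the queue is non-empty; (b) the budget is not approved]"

Statement 1: This is (D and not R) nor ((not W nand not L) and (not Q iff not H)).

not R = not True = False
D and not R = False and False = False
not W = not False = True
not L = not False = True
not W nand not L = True nand True = False
not Q = not False = True
not H = not True = False
not Q iff not H = True iff False = False
(not W nand not L) and (not Q iff not H) = False and False = False
(D and not R) nor ((not W nand not L) and (not Q iff not H)) = False nor False = True
Hence Statement 1 is true.

Statement 2: Parsed as (not L iff W) iff not (Q and (H -> D))

not L = not False = True
not L iff W = True iff False = False
H -> D = True -> False = False
Q and (H -> D) = False and False = False
not (Q and (H -> D)) = not False = True
(not L iff W) iff not (Q and (H -> D)) = False iff True = False
Thus Statement 2 is false.

Statement 3: Formalization: ((not D nand (L nand not Q)) nand (not R or not H)) and ((not W nor not Q) iff not H)

not D = not False = True
not Q = not False = True
L nand not Q = False nand True = True
not D nand (L nand not Q) = True nand True = False
not R = not True = False
not H = not True = False
not R or not H = False or False = False
(not D nand (L nand not Q)) nand (not R or not H) = False nand False = True
not W = not False = True
not Q = not False = True
not W nor not Q = True nor True = False
not H = not True = False
(not W nor not Q) iff not H = False iff False = True
((not D nand (L nand not Q)) nand (not R or not H)) and ((not W nor not Q) iff not H) = True and True = True
So Statement 3 is true.

2 of the 3 statements are true.

2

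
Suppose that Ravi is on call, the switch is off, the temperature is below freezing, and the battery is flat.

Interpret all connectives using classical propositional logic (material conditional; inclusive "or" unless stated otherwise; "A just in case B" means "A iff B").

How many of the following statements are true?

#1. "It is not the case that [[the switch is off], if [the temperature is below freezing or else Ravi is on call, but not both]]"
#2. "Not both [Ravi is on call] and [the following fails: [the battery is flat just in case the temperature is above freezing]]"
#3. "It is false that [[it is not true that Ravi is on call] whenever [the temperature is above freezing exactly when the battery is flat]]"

0

Let P = "the temperature is below freezing" (True), G = "Ravi is on call" (True), U = "the switch is on" (False), R = "the battery is charged" (False).

#1: In symbols: not ((P xor G) -> not U)

P xor G = True xor True = False
not U = not False = True
(P xor G) -> not U = False -> True = True
not ((P xor G) -> not U) = not True = False
Hence #1 is false.

#2: Formalization: G nand not (not R iff not P)

not R = not False = True
not P = not True = False
not R iff not P = True iff False = False
not (not R iff not P) = not False = True
G nand not (not R iff not P) = True nand True = False
Hence #2 is false.

#3: This is not ((not P iff not R) -> not G).

not P = not True = False
not R = not False = True
not P iff not R = False iff True = False
not G = not True = False
(not P iff not R) -> not G = False -> False = True
not ((not P iff not R) -> not G) = not True = False
So #3 is false.

True statements: 0 (none).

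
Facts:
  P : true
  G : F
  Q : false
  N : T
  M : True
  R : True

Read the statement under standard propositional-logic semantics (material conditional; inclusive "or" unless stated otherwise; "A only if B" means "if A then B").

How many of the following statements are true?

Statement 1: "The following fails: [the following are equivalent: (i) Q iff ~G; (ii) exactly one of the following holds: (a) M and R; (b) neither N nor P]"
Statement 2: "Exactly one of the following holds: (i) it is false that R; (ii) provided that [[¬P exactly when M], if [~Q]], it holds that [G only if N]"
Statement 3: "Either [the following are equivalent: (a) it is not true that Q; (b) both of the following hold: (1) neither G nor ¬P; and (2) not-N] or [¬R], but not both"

Statement 1: This is ~((Q <-> ~G) <-> ((M & R) xor (N nor P))).

~G = ~F = T
Q <-> ~G = F <-> T = F
M & R = T & T = T
N nor P = T nor T = F
(M & R) xor (N nor P) = T xor F = T
(Q <-> ~G) <-> ((M & R) xor (N nor P)) = F <-> T = F
~((Q <-> ~G) <-> ((M & R) xor (N nor P))) = ~F = T
Hence Statement 1 is true.

Statement 2: In symbols: ~R xor ((~Q -> (~P <-> M)) -> (G -> N))

~R = ~T = F
~Q = ~F = T
~P = ~T = F
~P <-> M = F <-> T = F
~Q -> (~P <-> M) = T -> F = F
G -> N = F -> T = T
(~Q -> (~P <-> M)) -> (G -> N) = F -> T = T
~R xor ((~Q -> (~P <-> M)) -> (G -> N)) = F xor T = T
Thus Statement 2 is true.

Statement 3: Parsed as (~Q <-> ((G nor ~P) & ~N)) xor ~R

~Q = ~F = T
~P = ~T = F
G nor ~P = F nor F = T
~N = ~T = F
(G nor ~P) & ~N = T & F = F
~Q <-> ((G nor ~P) & ~N) = T <-> F = F
~R = ~T = F
(~Q <-> ((G nor ~P) & ~N)) xor ~R = F xor F = F
So Statement 3 is false.

Count: 2.

2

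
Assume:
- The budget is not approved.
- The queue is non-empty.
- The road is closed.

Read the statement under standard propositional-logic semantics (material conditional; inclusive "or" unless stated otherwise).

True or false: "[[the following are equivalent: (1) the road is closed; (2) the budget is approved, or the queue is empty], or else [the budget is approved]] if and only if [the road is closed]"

False.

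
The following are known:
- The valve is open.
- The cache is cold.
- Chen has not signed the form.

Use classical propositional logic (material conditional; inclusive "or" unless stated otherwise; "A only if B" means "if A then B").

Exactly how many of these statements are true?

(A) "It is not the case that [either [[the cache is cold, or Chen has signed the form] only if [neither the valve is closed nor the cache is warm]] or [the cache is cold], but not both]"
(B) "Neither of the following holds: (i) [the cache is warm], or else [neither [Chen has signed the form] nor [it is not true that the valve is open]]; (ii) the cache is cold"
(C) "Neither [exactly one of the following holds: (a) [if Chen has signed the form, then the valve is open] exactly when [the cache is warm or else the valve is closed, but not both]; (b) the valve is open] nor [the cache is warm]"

Let Q = "the cache is warm" (F), R = "Chen has signed the form" (F), P = "the valve is open" (T).

(A): Parsed as ~(((~Q | R) -> (~P nor Q)) xor ~Q)

~Q = ~F = T
~Q | R = T | F = T
~P = ~T = F
~P nor Q = F nor F = T
(~Q | R) -> (~P nor Q) = T -> T = T
~Q = ~F = T
((~Q | R) -> (~P nor Q)) xor ~Q = T xor T = F
~(((~Q | R) -> (~P nor Q)) xor ~Q) = ~F = T
Hence (A) is true.

(B): Parsed as (Q | (R nor ~P)) nor ~Q

~P = ~T = F
R nor ~P = F nor F = T
Q | (R nor ~P) = F | T = T
~Q = ~F = T
(Q | (R nor ~P)) nor ~Q = T nor T = F
So (B) is false.

(C): This is (((R -> P) <-> (Q xor ~P)) xor P) nor Q.

R -> P = F -> T = T
~P = ~T = F
Q xor ~P = F xor F = F
(R -> P) <-> (Q xor ~P) = T <-> F = F
((R -> P) <-> (Q xor ~P)) xor P = F xor T = T
(((R -> P) <-> (Q xor ~P)) xor P) nor Q = T nor F = F
Thus (C) is false.

True statements: 1 ((A)).

1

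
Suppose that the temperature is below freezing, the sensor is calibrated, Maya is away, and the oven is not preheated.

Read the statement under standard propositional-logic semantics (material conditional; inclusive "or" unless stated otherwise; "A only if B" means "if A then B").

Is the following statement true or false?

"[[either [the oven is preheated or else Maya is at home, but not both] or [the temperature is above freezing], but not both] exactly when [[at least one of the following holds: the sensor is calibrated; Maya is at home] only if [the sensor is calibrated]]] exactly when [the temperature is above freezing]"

Let S = "the oven is preheated" (False), R = "Maya is at home" (False), P = "the temperature is below freezing" (True), Q = "the sensor is calibrated" (True).
In symbols: (((S xor R) xor not P) iff ((Q or R) -> Q)) iff not P

S xor R = False xor False = False
not P = not True = False
(S xor R) xor not P = False xor False = False
Q or R = True or False = True
(Q or R) -> Q = True -> True = True
((S xor R) xor not P) iff ((Q or R) -> Q) = False iff True = False
not P = not True = False
(((S xor R) xor not P) iff ((Q or R) -> Q)) iff not P = False iff False = True

true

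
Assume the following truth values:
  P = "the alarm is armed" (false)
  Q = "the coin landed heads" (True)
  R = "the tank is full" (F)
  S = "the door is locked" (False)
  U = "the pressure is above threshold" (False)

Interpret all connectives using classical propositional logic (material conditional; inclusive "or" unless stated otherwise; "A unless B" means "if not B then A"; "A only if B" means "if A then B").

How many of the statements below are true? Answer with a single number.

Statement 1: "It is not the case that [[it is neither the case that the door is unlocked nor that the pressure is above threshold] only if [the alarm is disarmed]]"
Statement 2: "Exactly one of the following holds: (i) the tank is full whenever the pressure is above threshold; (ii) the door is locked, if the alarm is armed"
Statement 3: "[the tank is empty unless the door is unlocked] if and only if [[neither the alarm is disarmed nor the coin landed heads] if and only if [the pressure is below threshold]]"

Statement 1: Parsed as ~((~S nor U) -> ~P)

~S = ~F = T
~S nor U = T nor F = F
~P = ~F = T
(~S nor U) -> ~P = F -> T = T
~((~S nor U) -> ~P) = ~T = F
So Statement 1 is false.

Statement 2: In symbols: (U -> R) xor (P -> S)

U -> R = F -> F = T
P -> S = F -> F = T
(U -> R) xor (P -> S) = T xor T = F
Thus Statement 2 is false.

Statement 3: This is (~R | ~S) <-> ((~P nor Q) <-> ~U).

~R = ~F = T
~S = ~F = T
~R | ~S = T | T = T
~P = ~F = T
~P nor Q = T nor T = F
~U = ~F = T
(~P nor Q) <-> ~U = F <-> T = F
(~R | ~S) <-> ((~P nor Q) <-> ~U) = T <-> F = F
So Statement 3 is false.

True statements: 0 (none).

0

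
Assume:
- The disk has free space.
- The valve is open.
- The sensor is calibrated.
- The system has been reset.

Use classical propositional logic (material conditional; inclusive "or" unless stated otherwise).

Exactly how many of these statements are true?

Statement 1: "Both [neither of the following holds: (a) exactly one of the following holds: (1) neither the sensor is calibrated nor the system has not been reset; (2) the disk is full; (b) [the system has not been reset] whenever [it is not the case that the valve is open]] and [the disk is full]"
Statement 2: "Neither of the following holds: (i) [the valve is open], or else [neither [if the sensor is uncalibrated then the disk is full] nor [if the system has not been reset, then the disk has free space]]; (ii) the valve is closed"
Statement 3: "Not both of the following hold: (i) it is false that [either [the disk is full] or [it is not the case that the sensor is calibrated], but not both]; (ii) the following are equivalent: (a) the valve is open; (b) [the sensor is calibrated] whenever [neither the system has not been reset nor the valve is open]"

Let R = "the sensor is calibrated" (T), S = "the system has been reset" (T), P = "the disk is full" (F), Q = "the valve is open" (T).

Statement 1: This is (((R nor ~S) xor P) nor (~Q -> ~S)) & P.

~S = ~T = F
R nor ~S = T nor F = F
(R nor ~S) xor P = F xor F = F
~Q = ~T = F
~S = ~T = F
~Q -> ~S = F -> F = T
((R nor ~S) xor P) nor (~Q -> ~S) = F nor T = F
(((R nor ~S) xor P) nor (~Q -> ~S)) & P = F & F = F
Thus Statement 1 is false.

Statement 2: This is (Q | ((~R -> P) nor (~S -> ~P))) nor ~Q.

~R = ~T = F
~R -> P = F -> F = T
~S = ~T = F
~P = ~F = T
~S -> ~P = F -> T = T
(~R -> P) nor (~S -> ~P) = T nor T = F
Q | ((~R -> P) nor (~S -> ~P)) = T | F = T
~Q = ~T = F
(Q | ((~R -> P) nor (~S -> ~P))) nor ~Q = T nor F = F
Thus Statement 2 is false.

Statement 3: Parsed as ~(P xor ~R) nand (Q <-> ((~S nor Q) -> R))

~R = ~T = F
P xor ~R = F xor F = F
~(P xor ~R) = ~F = T
~S = ~T = F
~S nor Q = F nor T = F
(~S nor Q) -> R = F -> T = T
Q <-> ((~S nor Q) -> R) = T <-> T = T
~(P xor ~R) nand (Q <-> ((~S nor Q) -> R)) = T nand T = F
Hence Statement 3 is false.

True statements: 0 (none).

0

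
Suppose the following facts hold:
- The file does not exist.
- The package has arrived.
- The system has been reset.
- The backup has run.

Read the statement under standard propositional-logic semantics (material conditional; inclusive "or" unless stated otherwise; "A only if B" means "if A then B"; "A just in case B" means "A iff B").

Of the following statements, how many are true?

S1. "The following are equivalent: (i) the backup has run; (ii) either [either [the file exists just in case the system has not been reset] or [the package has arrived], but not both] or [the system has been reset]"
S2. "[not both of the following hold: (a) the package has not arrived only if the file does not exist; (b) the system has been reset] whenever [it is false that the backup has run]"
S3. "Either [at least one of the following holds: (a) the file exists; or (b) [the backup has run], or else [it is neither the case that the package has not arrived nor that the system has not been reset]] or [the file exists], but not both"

Let W = "the backup has run" (T), N = "the file exists" (F), D = "the system has been reset" (T), K = "the package has arrived" (T).

S1: Formalization: W ↔ (((N ↔ ¬D) ⊕ K) ∨ D)

¬D = ¬T = F
N ↔ ¬D = F ↔ F = T
(N ↔ ¬D) ⊕ K = T ⊕ T = F
((N ↔ ¬D) ⊕ K) ∨ D = F ∨ T = T
W ↔ (((N ↔ ¬D) ⊕ K) ∨ D) = T ↔ T = T
So S1 is true.

S2: This is ¬W → ((¬K → ¬N) ↑ D).

¬W = ¬T = F
¬K = ¬T = F
¬N = ¬F = T
¬K → ¬N = F → T = T
(¬K → ¬N) ↑ D = T ↑ T = F
¬W → ((¬K → ¬N) ↑ D) = F → F = T
Thus S2 is true.

S3: In symbols: (N ∨ (W ∨ (¬K ↓ ¬D))) ⊕ N

¬K = ¬T = F
¬D = ¬T = F
¬K ↓ ¬D = F ↓ F = T
W ∨ (¬K ↓ ¬D) = T ∨ T = T
N ∨ (W ∨ (¬K ↓ ¬D)) = F ∨ T = T
(N ∨ (W ∨ (¬K ↓ ¬D))) ⊕ N = T ⊕ F = T
Thus S3 is true.

Count: 3.

3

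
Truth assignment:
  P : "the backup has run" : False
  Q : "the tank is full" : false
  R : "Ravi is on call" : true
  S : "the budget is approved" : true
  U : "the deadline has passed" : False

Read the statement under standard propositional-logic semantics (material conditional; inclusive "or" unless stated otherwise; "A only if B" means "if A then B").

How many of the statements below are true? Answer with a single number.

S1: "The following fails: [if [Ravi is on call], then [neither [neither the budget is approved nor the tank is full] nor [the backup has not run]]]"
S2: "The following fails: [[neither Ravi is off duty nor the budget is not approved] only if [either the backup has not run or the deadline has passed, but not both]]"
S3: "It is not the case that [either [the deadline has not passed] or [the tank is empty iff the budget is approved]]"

S1: This is ~(R -> ((S nor Q) nor ~P)).

S nor Q = T nor F = F
~P = ~F = T
(S nor Q) nor ~P = F nor T = F
R -> ((S nor Q) nor ~P) = T -> F = F
~(R -> ((S nor Q) nor ~P)) = ~F = T
Hence S1 is true.

S2: In symbols: ~((~R nor ~S) -> (~P xor U))

~R = ~T = F
~S = ~T = F
~R nor ~S = F nor F = T
~P = ~F = T
~P xor U = T xor F = T
(~R nor ~S) -> (~P xor U) = T -> T = T
~((~R nor ~S) -> (~P xor U)) = ~T = F
Hence S2 is false.

S3: Formalization: ~(~U | (~Q <-> S))

~U = ~F = T
~Q = ~F = T
~Q <-> S = T <-> T = T
~U | (~Q <-> S) = T | T = T
~(~U | (~Q <-> S)) = ~T = F
So S3 is false.

Count: 1.

1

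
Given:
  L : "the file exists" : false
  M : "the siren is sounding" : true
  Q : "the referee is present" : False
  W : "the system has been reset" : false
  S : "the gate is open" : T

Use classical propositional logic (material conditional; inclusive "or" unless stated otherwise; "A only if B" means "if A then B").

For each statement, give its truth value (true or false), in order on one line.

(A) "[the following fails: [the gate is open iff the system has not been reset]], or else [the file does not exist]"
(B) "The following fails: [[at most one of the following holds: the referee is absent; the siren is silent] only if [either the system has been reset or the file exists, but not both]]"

(A): This is not (S iff not W) or not L.

not W = not False = True
S iff not W = True iff True = True
not (S iff not W) = not True = False
not L = not False = True
not (S iff not W) or not L = False or True = True
Hence (A) is true.

(B): Formalization: not ((not Q nand not M) -> (W xor L))

not Q = not False = True
not M = not True = False
not Q nand not M = True nand False = True
W xor L = False xor False = False
(not Q nand not M) -> (W xor L) = True -> False = False
not ((not Q nand not M) -> (W xor L)) = not False = True
Thus (B) is true.

(A) true / (B) true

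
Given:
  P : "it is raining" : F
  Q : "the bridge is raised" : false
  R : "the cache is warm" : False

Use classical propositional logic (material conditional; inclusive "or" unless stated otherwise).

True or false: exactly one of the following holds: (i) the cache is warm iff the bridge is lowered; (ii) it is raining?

The statement is false.

Parsed as (R ↔ ¬Q) ⊕ P

¬Q = ¬F = T
R ↔ ¬Q = F ↔ T = F
(R ↔ ¬Q) ⊕ P = F ⊕ F = F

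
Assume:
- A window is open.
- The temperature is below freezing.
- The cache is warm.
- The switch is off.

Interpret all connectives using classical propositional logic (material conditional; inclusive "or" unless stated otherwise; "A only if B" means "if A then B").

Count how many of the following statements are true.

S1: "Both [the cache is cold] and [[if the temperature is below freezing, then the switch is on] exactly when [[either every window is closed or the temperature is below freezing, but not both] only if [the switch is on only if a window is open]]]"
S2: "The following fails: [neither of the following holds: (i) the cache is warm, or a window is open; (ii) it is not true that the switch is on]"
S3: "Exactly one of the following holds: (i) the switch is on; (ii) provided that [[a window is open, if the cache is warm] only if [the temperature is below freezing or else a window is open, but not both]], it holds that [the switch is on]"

Let R = "the cache is warm" (T), S = "the temperature is below freezing" (T), U = "the switch is on" (F), D = "a window is open" (T).

S1: This is ~R & ((S -> U) <-> ((~D xor S) -> (U -> D))).

~R = ~T = F
S -> U = T -> F = F
~D = ~T = F
~D xor S = F xor T = T
U -> D = F -> T = T
(~D xor S) -> (U -> D) = T -> T = T
(S -> U) <-> ((~D xor S) -> (U -> D)) = F <-> T = F
~R & ((S -> U) <-> ((~D xor S) -> (U -> D))) = F & F = F
So S1 is false.

S2: This is ~((R | D) nor ~U).

R | D = T | T = T
~U = ~F = T
(R | D) nor ~U = T nor T = F
~((R | D) nor ~U) = ~F = T
Thus S2 is true.

S3: This is U xor (((R -> D) -> (S xor D)) -> U).

R -> D = T -> T = T
S xor D = T xor T = F
(R -> D) -> (S xor D) = T -> F = F
((R -> D) -> (S xor D)) -> U = F -> F = T
U xor (((R -> D) -> (S xor D)) -> U) = F xor T = T
Hence S3 is true.

True statements: 2 (S2, S3).

2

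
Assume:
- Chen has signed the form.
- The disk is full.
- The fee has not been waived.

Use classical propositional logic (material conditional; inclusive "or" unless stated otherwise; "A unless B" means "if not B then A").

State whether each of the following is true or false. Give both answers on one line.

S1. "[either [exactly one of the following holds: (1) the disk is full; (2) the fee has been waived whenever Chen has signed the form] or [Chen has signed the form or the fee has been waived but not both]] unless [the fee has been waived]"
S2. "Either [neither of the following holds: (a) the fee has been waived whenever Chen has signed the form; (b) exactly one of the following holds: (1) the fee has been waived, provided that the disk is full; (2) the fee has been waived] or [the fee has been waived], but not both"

S1 T / S2 T

Let G = "the disk is full" (T), N = "Chen has signed the form" (T), K = "the fee has been waived" (F).

S1: This is ((G ⊕ (N → K)) ∨ (N ⊕ K)) ∨ K.

N → K = T → F = F
G ⊕ (N → K) = T ⊕ F = T
N ⊕ K = T ⊕ F = T
(G ⊕ (N → K)) ∨ (N ⊕ K) = T ∨ T = T
((G ⊕ (N → K)) ∨ (N ⊕ K)) ∨ K = T ∨ F = T
So S1 is true.

S2: This is ((N → K) ↓ ((G → K) ⊕ K)) ⊕ K.

N → K = T → F = F
G → K = T → F = F
(G → K) ⊕ K = F ⊕ F = F
(N → K) ↓ ((G → K) ⊕ K) = F ↓ F = T
((N → K) ↓ ((G → K) ⊕ K)) ⊕ K = T ⊕ F = T
Thus S2 is true.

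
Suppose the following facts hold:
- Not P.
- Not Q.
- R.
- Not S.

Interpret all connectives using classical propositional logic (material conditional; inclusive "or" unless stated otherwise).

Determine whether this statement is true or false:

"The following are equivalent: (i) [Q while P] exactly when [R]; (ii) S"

The statement is true.

This is ((Q and P) iff R) iff S.

Q and P = False and False = False
(Q and P) iff R = False iff True = False
((Q and P) iff R) iff S = False iff False = True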